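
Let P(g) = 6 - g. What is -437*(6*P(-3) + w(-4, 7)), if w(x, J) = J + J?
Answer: -29716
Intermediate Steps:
w(x, J) = 2*J
-437*(6*P(-3) + w(-4, 7)) = -437*(6*(6 - 1*(-3)) + 2*7) = -437*(6*(6 + 3) + 14) = -437*(6*9 + 14) = -437*(54 + 14) = -437*68 = -1*29716 = -29716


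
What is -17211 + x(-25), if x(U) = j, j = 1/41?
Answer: -705650/41 ≈ -17211.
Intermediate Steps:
j = 1/41 ≈ 0.024390
x(U) = 1/41
-17211 + x(-25) = -17211 + 1/41 = -705650/41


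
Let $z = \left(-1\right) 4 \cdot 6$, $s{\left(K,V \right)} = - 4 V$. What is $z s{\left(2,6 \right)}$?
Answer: $576$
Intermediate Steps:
$z = -24$ ($z = \left(-4\right) 6 = -24$)
$z s{\left(2,6 \right)} = - 24 \left(\left(-4\right) 6\right) = \left(-24\right) \left(-24\right) = 576$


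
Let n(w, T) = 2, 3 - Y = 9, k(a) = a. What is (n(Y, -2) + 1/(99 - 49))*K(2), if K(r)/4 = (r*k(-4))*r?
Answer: -3232/25 ≈ -129.28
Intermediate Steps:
Y = -6 (Y = 3 - 1*9 = 3 - 9 = -6)
K(r) = -16*r² (K(r) = 4*((r*(-4))*r) = 4*((-4*r)*r) = 4*(-4*r²) = -16*r²)
(n(Y, -2) + 1/(99 - 49))*K(2) = (2 + 1/(99 - 49))*(-16*2²) = (2 + 1/50)*(-16*4) = (2 + 1/50)*(-64) = (101/50)*(-64) = -3232/25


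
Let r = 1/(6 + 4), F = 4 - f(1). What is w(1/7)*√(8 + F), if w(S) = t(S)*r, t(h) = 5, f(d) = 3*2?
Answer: √6/2 ≈ 1.2247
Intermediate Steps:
f(d) = 6
F = -2 (F = 4 - 1*6 = 4 - 6 = -2)
r = ⅒ (r = 1/10 = ⅒ ≈ 0.10000)
w(S) = ½ (w(S) = 5*(⅒) = ½)
w(1/7)*√(8 + F) = √(8 - 2)/2 = √6/2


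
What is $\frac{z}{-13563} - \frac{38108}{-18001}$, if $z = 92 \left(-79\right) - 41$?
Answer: $\frac{648428113}{244147563} \approx 2.6559$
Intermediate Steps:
$z = -7309$ ($z = -7268 - 41 = -7309$)
$\frac{z}{-13563} - \frac{38108}{-18001} = - \frac{7309}{-13563} - \frac{38108}{-18001} = \left(-7309\right) \left(- \frac{1}{13563}\right) - - \frac{38108}{18001} = \frac{7309}{13563} + \frac{38108}{18001} = \frac{648428113}{244147563}$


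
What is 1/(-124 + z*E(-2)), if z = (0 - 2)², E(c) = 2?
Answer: -1/116 ≈ -0.0086207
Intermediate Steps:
z = 4 (z = (-2)² = 4)
1/(-124 + z*E(-2)) = 1/(-124 + 4*2) = 1/(-124 + 8) = 1/(-116) = -1/116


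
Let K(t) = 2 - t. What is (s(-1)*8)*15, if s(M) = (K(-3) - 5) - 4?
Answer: -480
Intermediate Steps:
s(M) = -4 (s(M) = ((2 - 1*(-3)) - 5) - 4 = ((2 + 3) - 5) - 4 = (5 - 5) - 4 = 0 - 4 = -4)
(s(-1)*8)*15 = -4*8*15 = -32*15 = -480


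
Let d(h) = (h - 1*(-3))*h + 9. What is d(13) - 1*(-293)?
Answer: 510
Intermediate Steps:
d(h) = 9 + h*(3 + h) (d(h) = (h + 3)*h + 9 = (3 + h)*h + 9 = h*(3 + h) + 9 = 9 + h*(3 + h))
d(13) - 1*(-293) = (9 + 13² + 3*13) - 1*(-293) = (9 + 169 + 39) + 293 = 217 + 293 = 510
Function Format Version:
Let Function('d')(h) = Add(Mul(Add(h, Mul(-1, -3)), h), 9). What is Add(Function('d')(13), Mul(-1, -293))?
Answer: 510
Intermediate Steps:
Function('d')(h) = Add(9, Mul(h, Add(3, h))) (Function('d')(h) = Add(Mul(Add(h, 3), h), 9) = Add(Mul(Add(3, h), h), 9) = Add(Mul(h, Add(3, h)), 9) = Add(9, Mul(h, Add(3, h))))
Add(Function('d')(13), Mul(-1, -293)) = Add(Add(9, Pow(13, 2), Mul(3, 13)), Mul(-1, -293)) = Add(Add(9, 169, 39), 293) = Add(217, 293) = 510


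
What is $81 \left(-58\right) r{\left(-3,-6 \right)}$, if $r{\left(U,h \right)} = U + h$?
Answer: $42282$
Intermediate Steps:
$81 \left(-58\right) r{\left(-3,-6 \right)} = 81 \left(-58\right) \left(-3 - 6\right) = \left(-4698\right) \left(-9\right) = 42282$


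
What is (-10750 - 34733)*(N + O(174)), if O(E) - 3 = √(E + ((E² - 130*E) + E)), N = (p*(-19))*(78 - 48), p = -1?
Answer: -26061759 - 90966*√2001 ≈ -3.0131e+7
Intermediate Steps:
N = 570 (N = (-1*(-19))*(78 - 48) = 19*30 = 570)
O(E) = 3 + √(E² - 128*E) (O(E) = 3 + √(E + ((E² - 130*E) + E)) = 3 + √(E + (E² - 129*E)) = 3 + √(E² - 128*E))
(-10750 - 34733)*(N + O(174)) = (-10750 - 34733)*(570 + (3 + √(174*(-128 + 174)))) = -45483*(570 + (3 + √(174*46))) = -45483*(570 + (3 + √8004)) = -45483*(570 + (3 + 2*√2001)) = -45483*(573 + 2*√2001) = -26061759 - 90966*√2001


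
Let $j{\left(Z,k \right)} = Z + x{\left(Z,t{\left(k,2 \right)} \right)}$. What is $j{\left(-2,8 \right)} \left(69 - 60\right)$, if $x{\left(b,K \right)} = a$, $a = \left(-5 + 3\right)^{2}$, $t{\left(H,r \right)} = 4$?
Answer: $18$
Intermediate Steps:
$a = 4$ ($a = \left(-2\right)^{2} = 4$)
$x{\left(b,K \right)} = 4$
$j{\left(Z,k \right)} = 4 + Z$ ($j{\left(Z,k \right)} = Z + 4 = 4 + Z$)
$j{\left(-2,8 \right)} \left(69 - 60\right) = \left(4 - 2\right) \left(69 - 60\right) = 2 \cdot 9 = 18$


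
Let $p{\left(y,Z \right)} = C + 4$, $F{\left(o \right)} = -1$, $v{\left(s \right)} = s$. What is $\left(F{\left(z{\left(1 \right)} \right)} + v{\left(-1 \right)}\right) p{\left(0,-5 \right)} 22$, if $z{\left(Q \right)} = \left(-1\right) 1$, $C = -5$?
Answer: $44$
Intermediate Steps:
$z{\left(Q \right)} = -1$
$p{\left(y,Z \right)} = -1$ ($p{\left(y,Z \right)} = -5 + 4 = -1$)
$\left(F{\left(z{\left(1 \right)} \right)} + v{\left(-1 \right)}\right) p{\left(0,-5 \right)} 22 = \left(-1 - 1\right) \left(-1\right) 22 = \left(-2\right) \left(-1\right) 22 = 2 \cdot 22 = 44$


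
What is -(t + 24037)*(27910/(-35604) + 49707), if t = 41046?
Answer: -57589998049897/17802 ≈ -3.2350e+9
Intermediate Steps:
-(t + 24037)*(27910/(-35604) + 49707) = -(41046 + 24037)*(27910/(-35604) + 49707) = -65083*(27910*(-1/35604) + 49707) = -65083*(-13955/17802 + 49707) = -65083*884870059/17802 = -1*57589998049897/17802 = -57589998049897/17802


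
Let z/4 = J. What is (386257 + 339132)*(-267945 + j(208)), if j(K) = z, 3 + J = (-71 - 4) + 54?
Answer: -194433992949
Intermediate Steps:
J = -24 (J = -3 + ((-71 - 4) + 54) = -3 + (-75 + 54) = -3 - 21 = -24)
z = -96 (z = 4*(-24) = -96)
j(K) = -96
(386257 + 339132)*(-267945 + j(208)) = (386257 + 339132)*(-267945 - 96) = 725389*(-268041) = -194433992949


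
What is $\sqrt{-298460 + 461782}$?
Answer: $\sqrt{163322} \approx 404.13$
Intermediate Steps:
$\sqrt{-298460 + 461782} = \sqrt{163322}$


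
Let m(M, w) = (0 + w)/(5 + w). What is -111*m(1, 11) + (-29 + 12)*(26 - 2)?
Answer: -7749/16 ≈ -484.31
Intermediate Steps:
m(M, w) = w/(5 + w)
-111*m(1, 11) + (-29 + 12)*(26 - 2) = -1221/(5 + 11) + (-29 + 12)*(26 - 2) = -1221/16 - 17*24 = -1221/16 - 408 = -7749/16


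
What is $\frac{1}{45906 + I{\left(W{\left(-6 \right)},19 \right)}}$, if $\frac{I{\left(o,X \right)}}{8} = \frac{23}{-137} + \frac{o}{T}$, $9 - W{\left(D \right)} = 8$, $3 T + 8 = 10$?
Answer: $\frac{137}{6290582} \approx 2.1779 \cdot 10^{-5}$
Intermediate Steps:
$T = \frac{2}{3}$ ($T = - \frac{8}{3} + \frac{1}{3} \cdot 10 = - \frac{8}{3} + \frac{10}{3} = \frac{2}{3} \approx 0.66667$)
$W{\left(D \right)} = 1$ ($W{\left(D \right)} = 9 - 8 = 1$)
$I{\left(o,X \right)} = - \frac{184}{137} + 12 o$ ($I{\left(o,X \right)} = 8 \left(\frac{23}{-137} + \frac{o}{\frac{2}{3}}\right) = 8 \left(23 \left(- \frac{1}{137}\right) + o \frac{3}{2}\right) = 8 \left(- \frac{23}{137} + \frac{3 o}{2}\right) = - \frac{184}{137} + 12 o$)
$\frac{1}{45906 + I{\left(W{\left(-6 \right)},19 \right)}} = \frac{1}{45906 + \left(- \frac{184}{137} + 12 \cdot 1\right)} = \frac{1}{45906 + \left(- \frac{184}{137} + 12\right)} = \frac{1}{45906 + \frac{1460}{137}} = \frac{1}{\frac{6290582}{137}} = \frac{137}{6290582}$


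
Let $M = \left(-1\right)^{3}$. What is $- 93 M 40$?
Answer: $3720$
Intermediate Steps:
$M = -1$
$- 93 M 40 = \left(-93\right) \left(-1\right) 40 = 93 \cdot 40 = 3720$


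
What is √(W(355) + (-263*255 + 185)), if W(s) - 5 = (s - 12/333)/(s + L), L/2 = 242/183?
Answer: I*√392163191515899282/2421613 ≈ 258.6*I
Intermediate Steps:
L = 484/183 (L = 2*(242/183) = 484/183 ≈ 2.6448)
W(s) = 5 + (-4/111 + s)/(484/183 + s) (W(s) = 5 + (s - 12/333)/(s + 484/183) = 5 + (s - 12*1/333)/(484/183 + s) = 5 + (s - 4/111)/(484/183 + s) = 5 + (-4/111 + s)/(484/183 + s))
√(W(355) + (-263*255 + 185)) = √(2*(44648 + 20313*355)/(37*(484 + 183*355)) + (-263*255 + 185)) = √(2*(44648 + 7211115)/(37*(484 + 64965)) + (-67065 + 185)) = √((2/37)*7255763/65449 - 66880) = √((2/37)*(1/65449)*7255763 - 66880) = √(14511526/2421613 - 66880) = √(-161942965914/2421613) = I*√392163191515899282/2421613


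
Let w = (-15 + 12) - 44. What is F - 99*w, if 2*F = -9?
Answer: 9297/2 ≈ 4648.5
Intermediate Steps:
F = -9/2 (F = (½)*(-9) = -9/2 ≈ -4.5000)
w = -47 (w = -3 - 44 = -47)
F - 99*w = -9/2 - 99*(-47) = -9/2 + 4653 = 9297/2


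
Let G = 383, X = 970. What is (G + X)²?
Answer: 1830609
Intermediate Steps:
(G + X)² = (383 + 970)² = 1353² = 1830609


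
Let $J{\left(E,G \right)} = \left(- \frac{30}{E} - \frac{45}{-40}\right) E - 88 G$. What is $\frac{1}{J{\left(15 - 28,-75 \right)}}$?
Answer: $\frac{8}{52443} \approx 0.00015255$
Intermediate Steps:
$J{\left(E,G \right)} = - 88 G + E \left(\frac{9}{8} - \frac{30}{E}\right)$ ($J{\left(E,G \right)} = \left(- \frac{30}{E} - - \frac{9}{8}\right) E - 88 G = \left(- \frac{30}{E} + \frac{9}{8}\right) E - 88 G = \left(\frac{9}{8} - \frac{30}{E}\right) E - 88 G = E \left(\frac{9}{8} - \frac{30}{E}\right) - 88 G = - 88 G + E \left(\frac{9}{8} - \frac{30}{E}\right)$)
$\frac{1}{J{\left(15 - 28,-75 \right)}} = \frac{1}{-30 - -6600 + \frac{9 \left(15 - 28\right)}{8}} = \frac{1}{-30 + 6600 + \frac{9 \left(15 - 28\right)}{8}} = \frac{1}{-30 + 6600 + \frac{9}{8} \left(-13\right)} = \frac{1}{-30 + 6600 - \frac{117}{8}} = \frac{1}{\frac{52443}{8}} = \frac{8}{52443}$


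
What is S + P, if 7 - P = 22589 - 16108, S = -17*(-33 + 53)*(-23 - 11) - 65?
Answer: 5021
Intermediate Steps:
S = 11495 (S = -340*(-34) - 65 = -17*(-680) - 65 = 11560 - 65 = 11495)
P = -6474 (P = 7 - (22589 - 16108) = 7 - 1*6481 = 7 - 6481 = -6474)
S + P = 11495 - 6474 = 5021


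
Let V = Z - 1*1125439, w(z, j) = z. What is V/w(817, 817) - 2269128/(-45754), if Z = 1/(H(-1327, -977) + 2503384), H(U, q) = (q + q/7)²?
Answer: -4560766020759236507/3434487041317048 ≈ -1327.9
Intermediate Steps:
H(U, q) = 64*q²/49 (H(U, q) = (q + q*(⅐))² = (q + q/7)² = (8*q/7)² = 64*q²/49)
Z = 49/183755672 (Z = 1/((64/49)*(-977)² + 2503384) = 1/((64/49)*954529 + 2503384) = 1/(61089856/49 + 2503384) = 1/(183755672/49) = 49/183755672 ≈ 2.6666e-7)
V = -206805799739959/183755672 (V = 49/183755672 - 1*1125439 = 49/183755672 - 1125439 = -206805799739959/183755672 ≈ -1.1254e+6)
V/w(817, 817) - 2269128/(-45754) = -206805799739959/183755672/817 - 2269128/(-45754) = -206805799739959/183755672*1/817 - 2269128*(-1/45754) = -206805799739959/150128384024 + 1134564/22877 = -4560766020759236507/3434487041317048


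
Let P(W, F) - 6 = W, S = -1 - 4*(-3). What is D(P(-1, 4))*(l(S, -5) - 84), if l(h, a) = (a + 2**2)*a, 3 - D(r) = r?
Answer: 158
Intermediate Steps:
S = 11 (S = -1 + 12 = 11)
P(W, F) = 6 + W
D(r) = 3 - r
l(h, a) = a*(4 + a) (l(h, a) = (a + 4)*a = (4 + a)*a = a*(4 + a))
D(P(-1, 4))*(l(S, -5) - 84) = (3 - (6 - 1))*(-5*(4 - 5) - 84) = (3 - 1*5)*(-5*(-1) - 84) = (3 - 5)*(5 - 84) = -2*(-79) = 158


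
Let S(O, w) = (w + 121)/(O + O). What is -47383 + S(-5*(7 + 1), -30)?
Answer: -3790731/80 ≈ -47384.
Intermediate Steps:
S(O, w) = (121 + w)/(2*O) (S(O, w) = (121 + w)/((2*O)) = (121 + w)*(1/(2*O)) = (121 + w)/(2*O))
-47383 + S(-5*(7 + 1), -30) = -47383 + (121 - 30)/(2*((-5*(7 + 1)))) = -47383 + (½)*91/(-5*8) = -47383 + (½)*91/(-40) = -47383 + (½)*(-1/40)*91 = -47383 - 91/80 = -3790731/80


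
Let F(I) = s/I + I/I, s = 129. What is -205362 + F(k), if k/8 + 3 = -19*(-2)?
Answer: -57500951/280 ≈ -2.0536e+5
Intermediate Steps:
k = 280 (k = -24 + 8*(-19*(-2)) = -24 + 8*38 = -24 + 304 = 280)
F(I) = 1 + 129/I (F(I) = 129/I + I/I = 129/I + 1 = 1 + 129/I)
-205362 + F(k) = -205362 + (129 + 280)/280 = -205362 + (1/280)*409 = -205362 + 409/280 = -57500951/280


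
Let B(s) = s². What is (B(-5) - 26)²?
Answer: 1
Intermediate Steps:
(B(-5) - 26)² = ((-5)² - 26)² = (25 - 26)² = (-1)² = 1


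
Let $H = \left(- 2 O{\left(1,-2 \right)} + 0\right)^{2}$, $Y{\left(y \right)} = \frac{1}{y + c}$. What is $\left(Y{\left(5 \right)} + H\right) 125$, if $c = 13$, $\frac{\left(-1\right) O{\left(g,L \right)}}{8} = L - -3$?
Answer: $\frac{576125}{18} \approx 32007.0$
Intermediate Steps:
$O{\left(g,L \right)} = -24 - 8 L$ ($O{\left(g,L \right)} = - 8 \left(L - -3\right) = - 8 \left(L + 3\right) = - 8 \left(3 + L\right) = -24 - 8 L$)
$Y{\left(y \right)} = \frac{1}{13 + y}$ ($Y{\left(y \right)} = \frac{1}{y + 13} = \frac{1}{13 + y}$)
$H = 256$ ($H = \left(- 2 \left(-24 - -16\right) + 0\right)^{2} = \left(- 2 \left(-24 + 16\right) + 0\right)^{2} = \left(\left(-2\right) \left(-8\right) + 0\right)^{2} = \left(16 + 0\right)^{2} = 16^{2} = 256$)
$\left(Y{\left(5 \right)} + H\right) 125 = \left(\frac{1}{13 + 5} + 256\right) 125 = \left(\frac{1}{18} + 256\right) 125 = \frac{4609}{18} \cdot 125 = \frac{576125}{18}$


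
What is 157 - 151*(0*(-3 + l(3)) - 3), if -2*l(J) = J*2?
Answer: 610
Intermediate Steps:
l(J) = -J (l(J) = -J*2/2 = -J)
157 - 151*(0*(-3 + l(3)) - 3) = 157 - 151*(0*(-3 - 1*3) - 3) = 157 - 151*(0*(-3 - 3) - 3) = 157 - 151*(0*(-6) - 3) = 157 - 151*(0 - 3) = 157 - 151*(-3) = 157 + 453 = 610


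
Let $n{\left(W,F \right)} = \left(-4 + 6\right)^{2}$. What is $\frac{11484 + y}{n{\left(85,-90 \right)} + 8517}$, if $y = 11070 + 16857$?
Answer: $\frac{39411}{8521} \approx 4.6252$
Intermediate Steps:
$n{\left(W,F \right)} = 4$ ($n{\left(W,F \right)} = 2^{2} = 4$)
$y = 27927$
$\frac{11484 + y}{n{\left(85,-90 \right)} + 8517} = \frac{11484 + 27927}{4 + 8517} = \frac{39411}{8521}$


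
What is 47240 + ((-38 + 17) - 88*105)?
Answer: 37979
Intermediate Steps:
47240 + ((-38 + 17) - 88*105) = 47240 + (-21 - 9240) = 47240 - 9261 = 37979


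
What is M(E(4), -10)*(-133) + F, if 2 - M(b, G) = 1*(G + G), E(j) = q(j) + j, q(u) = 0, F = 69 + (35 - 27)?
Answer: -2849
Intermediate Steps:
F = 77 (F = 69 + 8 = 77)
E(j) = j (E(j) = 0 + j = j)
M(b, G) = 2 - 2*G (M(b, G) = 2 - (G + G) = 2 - 2*G)
M(E(4), -10)*(-133) + F = (2 - 2*(-10))*(-133) + 77 = (2 + 20)*(-133) + 77 = 22*(-133) + 77 = -2926 + 77 = -2849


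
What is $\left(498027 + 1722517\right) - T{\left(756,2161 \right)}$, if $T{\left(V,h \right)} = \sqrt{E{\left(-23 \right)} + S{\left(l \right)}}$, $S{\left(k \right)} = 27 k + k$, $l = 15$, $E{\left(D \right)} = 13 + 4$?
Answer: $2220544 - \sqrt{437} \approx 2.2205 \cdot 10^{6}$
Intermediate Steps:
$E{\left(D \right)} = 17$
$S{\left(k \right)} = 28 k$
$T{\left(V,h \right)} = \sqrt{437}$ ($T{\left(V,h \right)} = \sqrt{17 + 28 \cdot 15} = \sqrt{17 + 420} = \sqrt{437}$)
$\left(498027 + 1722517\right) - T{\left(756,2161 \right)} = \left(498027 + 1722517\right) - \sqrt{437} = 2220544 - \sqrt{437}$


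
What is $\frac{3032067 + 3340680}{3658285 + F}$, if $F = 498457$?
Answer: $\frac{6372747}{4156742} \approx 1.5331$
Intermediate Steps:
$\frac{3032067 + 3340680}{3658285 + F} = \frac{3032067 + 3340680}{3658285 + 498457} = \frac{6372747}{4156742}$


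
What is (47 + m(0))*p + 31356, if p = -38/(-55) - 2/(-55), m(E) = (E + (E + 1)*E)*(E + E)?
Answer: 345292/11 ≈ 31390.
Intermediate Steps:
m(E) = 2*E*(E + E*(1 + E)) (m(E) = (E + (1 + E)*E)*(2*E) = (E + E*(1 + E))*(2*E) = 2*E*(E + E*(1 + E)))
p = 8/11 (p = -38*(-1/55) - 2*(-1/55) = 38/55 + 2/55 = 8/11 ≈ 0.72727)
(47 + m(0))*p + 31356 = (47 + 2*0²*(2 + 0))*(8/11) + 31356 = (47 + 2*0*2)*(8/11) + 31356 = (47 + 0)*(8/11) + 31356 = 47*(8/11) + 31356 = 376/11 + 31356 = 345292/11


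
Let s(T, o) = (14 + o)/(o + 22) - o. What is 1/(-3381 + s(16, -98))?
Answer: -19/62356 ≈ -0.00030470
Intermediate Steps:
s(T, o) = -o + (14 + o)/(22 + o) (s(T, o) = (14 + o)/(22 + o) - o = -o + (14 + o)/(22 + o))
1/(-3381 + s(16, -98)) = 1/(-3381 + (14 - 1*(-98)² - 21*(-98))/(22 - 98)) = 1/(-3381 + (14 - 1*9604 + 2058)/(-76)) = 1/(-3381 - (14 - 9604 + 2058)/76) = 1/(-3381 - 1/76*(-7532)) = 1/(-3381 + 1883/19) = 1/(-62356/19) = -19/62356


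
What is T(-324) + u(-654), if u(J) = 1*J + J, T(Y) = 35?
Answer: -1273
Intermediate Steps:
u(J) = 2*J (u(J) = J + J = 2*J)
T(-324) + u(-654) = 35 + 2*(-654) = 35 - 1308 = -1273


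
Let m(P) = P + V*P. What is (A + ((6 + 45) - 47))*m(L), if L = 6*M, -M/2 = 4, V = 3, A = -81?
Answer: 14784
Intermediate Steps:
M = -8 (M = -2*4 = -8)
L = -48 (L = 6*(-8) = -48)
m(P) = 4*P (m(P) = P + 3*P = 4*P)
(A + ((6 + 45) - 47))*m(L) = (-81 + ((6 + 45) - 47))*(4*(-48)) = (-81 + (51 - 47))*(-192) = (-81 + 4)*(-192) = -77*(-192) = 14784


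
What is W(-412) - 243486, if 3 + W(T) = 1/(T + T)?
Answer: -200634937/824 ≈ -2.4349e+5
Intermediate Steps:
W(T) = -3 + 1/(2*T) (W(T) = -3 + 1/(T + T) = -3 + 1/(2*T))
W(-412) - 243486 = (-3 + (½)/(-412)) - 243486 = (-3 + (½)*(-1/412)) - 243486 = (-3 - 1/824) - 243486 = -2473/824 - 243486 = -200634937/824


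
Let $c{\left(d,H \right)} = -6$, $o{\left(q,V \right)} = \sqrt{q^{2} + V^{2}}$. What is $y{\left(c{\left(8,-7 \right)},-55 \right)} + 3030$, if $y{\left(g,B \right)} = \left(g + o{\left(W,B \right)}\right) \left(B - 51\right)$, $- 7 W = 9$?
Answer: $3666 - \frac{106 \sqrt{148306}}{7} \approx -2165.6$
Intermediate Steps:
$W = - \frac{9}{7}$ ($W = \left(- \frac{1}{7}\right) 9 = - \frac{9}{7} \approx -1.2857$)
$o{\left(q,V \right)} = \sqrt{V^{2} + q^{2}}$
$y{\left(g,B \right)} = \left(-51 + B\right) \left(g + \sqrt{\frac{81}{49} + B^{2}}\right)$ ($y{\left(g,B \right)} = \left(g + \sqrt{B^{2} + \left(- \frac{9}{7}\right)^{2}}\right) \left(B - 51\right) = \left(g + \sqrt{B^{2} + \frac{81}{49}}\right) \left(-51 + B\right) = \left(g + \sqrt{\frac{81}{49} + B^{2}}\right) \left(-51 + B\right) = \left(-51 + B\right) \left(g + \sqrt{\frac{81}{49} + B^{2}}\right)$)
$y{\left(c{\left(8,-7 \right)},-55 \right)} + 3030 = \left(\left(-51\right) \left(-6\right) - \frac{51 \sqrt{81 + 49 \left(-55\right)^{2}}}{7} - -330 + \frac{1}{7} \left(-55\right) \sqrt{81 + 49 \left(-55\right)^{2}}\right) + 3030 = \left(306 - \frac{51 \sqrt{81 + 49 \cdot 3025}}{7} + 330 + \frac{1}{7} \left(-55\right) \sqrt{81 + 49 \cdot 3025}\right) + 3030 = \left(306 - \frac{51 \sqrt{81 + 148225}}{7} + 330 + \frac{1}{7} \left(-55\right) \sqrt{81 + 148225}\right) + 3030 = \left(306 - \frac{51 \sqrt{148306}}{7} + 330 + \frac{1}{7} \left(-55\right) \sqrt{148306}\right) + 3030 = \left(306 - \frac{51 \sqrt{148306}}{7} + 330 - \frac{55 \sqrt{148306}}{7}\right) + 3030 = \left(636 - \frac{106 \sqrt{148306}}{7}\right) + 3030 = 3666 - \frac{106 \sqrt{148306}}{7}$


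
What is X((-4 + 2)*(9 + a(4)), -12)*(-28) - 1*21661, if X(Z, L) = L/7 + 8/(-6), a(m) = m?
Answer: -64727/3 ≈ -21576.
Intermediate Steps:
X(Z, L) = -4/3 + L/7 (X(Z, L) = L*(1/7) + 8*(-1/6) = L/7 - 4/3 = -4/3 + L/7)
X((-4 + 2)*(9 + a(4)), -12)*(-28) - 1*21661 = (-4/3 + (1/7)*(-12))*(-28) - 1*21661 = (-4/3 - 12/7)*(-28) - 21661 = -64/21*(-28) - 21661 = 256/3 - 21661 = -64727/3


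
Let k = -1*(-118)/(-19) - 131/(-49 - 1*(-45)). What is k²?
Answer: 4068289/5776 ≈ 704.34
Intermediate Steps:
k = 2017/76 (k = 118*(-1/19) - 131/(-49 + 45) = -118/19 - 131/(-4) = -118/19 - 131*(-¼) = -118/19 + 131/4 = 2017/76 ≈ 26.539)
k² = (2017/76)² = 4068289/5776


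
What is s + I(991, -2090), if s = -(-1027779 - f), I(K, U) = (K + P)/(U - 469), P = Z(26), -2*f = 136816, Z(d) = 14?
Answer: 818343128/853 ≈ 9.5937e+5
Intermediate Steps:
f = -68408 (f = -½*136816 = -68408)
P = 14
I(K, U) = (14 + K)/(-469 + U) (I(K, U) = (K + 14)/(U - 469) = (14 + K)/(-469 + U))
s = 959371 (s = -(-1027779 - 1*(-68408)) = -(-1027779 + 68408) = -1*(-959371) = 959371)
s + I(991, -2090) = 959371 + (14 + 991)/(-469 - 2090) = 959371 + 1005/(-2559) = 959371 - 1/2559*1005 = 959371 - 335/853 = 818343128/853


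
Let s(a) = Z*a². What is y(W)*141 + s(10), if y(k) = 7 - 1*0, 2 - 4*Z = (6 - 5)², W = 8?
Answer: 1012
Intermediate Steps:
Z = ¼ (Z = ½ - (6 - 5)²/4 = ½ - ¼*1² = ½ - ¼*1 = ½ - ¼ = ¼ ≈ 0.25000)
y(k) = 7 (y(k) = 7 + 0 = 7)
s(a) = a²/4
y(W)*141 + s(10) = 7*141 + (¼)*10² = 987 + (¼)*100 = 987 + 25 = 1012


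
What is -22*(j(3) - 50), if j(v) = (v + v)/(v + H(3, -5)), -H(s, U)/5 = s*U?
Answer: 14278/13 ≈ 1098.3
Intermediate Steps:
H(s, U) = -5*U*s (H(s, U) = -5*s*U = -5*U*s)
j(v) = 2*v/(75 + v) (j(v) = (v + v)/(v - 5*(-5)*3) = (2*v)/(v + 75) = (2*v)/(75 + v) = 2*v/(75 + v))
-22*(j(3) - 50) = -22*(2*3/(75 + 3) - 50) = -22*(2*3/78 - 50) = -22*(2*3*(1/78) - 50) = -22*(1/13 - 50) = -22*(-649/13) = 14278/13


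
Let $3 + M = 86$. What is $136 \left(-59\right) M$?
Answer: $-665992$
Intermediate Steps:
$M = 83$ ($M = -3 + 86 = 83$)
$136 \left(-59\right) M = 136 \left(-59\right) 83 = \left(-8024\right) 83 = -665992$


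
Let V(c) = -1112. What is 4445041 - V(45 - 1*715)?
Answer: 4446153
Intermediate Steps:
4445041 - V(45 - 1*715) = 4445041 - 1*(-1112) = 4445041 + 1112 = 4446153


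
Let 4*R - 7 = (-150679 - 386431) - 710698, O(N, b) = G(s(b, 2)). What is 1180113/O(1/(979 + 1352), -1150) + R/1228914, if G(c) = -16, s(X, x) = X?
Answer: -725131189243/9831312 ≈ -73757.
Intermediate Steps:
O(N, b) = -16
R = -1247801/4 (R = 7/4 + ((-150679 - 386431) - 710698)/4 = 7/4 + (-537110 - 710698)/4 = 7/4 + (1/4)*(-1247808) = 7/4 - 311952 = -1247801/4 ≈ -3.1195e+5)
1180113/O(1/(979 + 1352), -1150) + R/1228914 = 1180113/(-16) - 1247801/4/1228914 = 1180113*(-1/16) - 1247801/4*1/1228914 = -1180113/16 - 1247801/4915656 = -725131189243/9831312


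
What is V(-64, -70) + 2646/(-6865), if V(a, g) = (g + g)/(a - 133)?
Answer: 439838/1352405 ≈ 0.32523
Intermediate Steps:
V(a, g) = 2*g/(-133 + a) (V(a, g) = (2*g)/(-133 + a) = 2*g/(-133 + a))
V(-64, -70) + 2646/(-6865) = 2*(-70)/(-133 - 64) + 2646/(-6865) = 2*(-70)/(-197) + 2646*(-1/6865) = 2*(-70)*(-1/197) - 2646/6865 = 140/197 - 2646/6865 = 439838/1352405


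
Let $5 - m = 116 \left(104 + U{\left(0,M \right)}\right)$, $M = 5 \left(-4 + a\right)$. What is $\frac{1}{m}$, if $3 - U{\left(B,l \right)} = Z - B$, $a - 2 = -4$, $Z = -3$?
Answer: $- \frac{1}{12755} \approx -7.8401 \cdot 10^{-5}$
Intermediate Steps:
$a = -2$ ($a = 2 - 4 = -2$)
$M = -30$ ($M = 5 \left(-4 - 2\right) = 5 \left(-6\right) = -30$)
$U{\left(B,l \right)} = 6 + B$ ($U{\left(B,l \right)} = 3 - \left(-3 - B\right) = 3 + \left(3 + B\right) = 6 + B$)
$m = -12755$ ($m = 5 - 116 \left(104 + \left(6 + 0\right)\right) = 5 - 116 \left(104 + 6\right) = 5 - 116 \cdot 110 = 5 - 12760 = -12755$)
$\frac{1}{m} = \frac{1}{-12755} = - \frac{1}{12755}$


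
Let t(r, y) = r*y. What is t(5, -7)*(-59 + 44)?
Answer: 525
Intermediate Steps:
t(5, -7)*(-59 + 44) = (5*(-7))*(-59 + 44) = -35*(-15) = 525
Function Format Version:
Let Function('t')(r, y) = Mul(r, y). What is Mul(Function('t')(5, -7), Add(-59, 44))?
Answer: 525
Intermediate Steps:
Mul(Function('t')(5, -7), Add(-59, 44)) = Mul(Mul(5, -7), Add(-59, 44)) = Mul(-35, -15) = 525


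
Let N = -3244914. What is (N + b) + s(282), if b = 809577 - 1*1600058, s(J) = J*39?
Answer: -4024397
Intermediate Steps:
s(J) = 39*J
b = -790481 (b = 809577 - 1600058 = -790481)
(N + b) + s(282) = (-3244914 - 790481) + 39*282 = -4035395 + 10998 = -4024397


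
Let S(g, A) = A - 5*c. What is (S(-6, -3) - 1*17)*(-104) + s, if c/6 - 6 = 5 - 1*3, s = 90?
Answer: 27130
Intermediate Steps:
c = 48 (c = 36 + 6*(5 - 1*3) = 36 + 6*(5 - 3) = 36 + 6*2 = 36 + 12 = 48)
S(g, A) = -240 + A (S(g, A) = A - 5*48 = A - 240 = -240 + A)
(S(-6, -3) - 1*17)*(-104) + s = ((-240 - 3) - 1*17)*(-104) + 90 = (-243 - 17)*(-104) + 90 = -260*(-104) + 90 = 27040 + 90 = 27130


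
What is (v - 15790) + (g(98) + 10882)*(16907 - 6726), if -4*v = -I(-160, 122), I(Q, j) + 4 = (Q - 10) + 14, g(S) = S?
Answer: 111771550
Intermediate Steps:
I(Q, j) = Q (I(Q, j) = -4 + ((Q - 10) + 14) = -4 + ((-10 + Q) + 14) = -4 + (4 + Q) = Q)
v = -40 (v = -(-1)*(-160)/4 = -¼*160 = -40)
(v - 15790) + (g(98) + 10882)*(16907 - 6726) = (-40 - 15790) + (98 + 10882)*(16907 - 6726) = -15830 + 10980*10181 = -15830 + 111787380 = 111771550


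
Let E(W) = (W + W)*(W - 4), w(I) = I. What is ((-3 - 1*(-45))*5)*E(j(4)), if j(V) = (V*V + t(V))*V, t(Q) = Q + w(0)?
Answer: 2553600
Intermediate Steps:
t(Q) = Q (t(Q) = Q + 0 = Q)
j(V) = V*(V + V**2) (j(V) = (V*V + V)*V = (V**2 + V)*V = (V + V**2)*V = V*(V + V**2))
E(W) = 2*W*(-4 + W) (E(W) = (2*W)*(-4 + W) = 2*W*(-4 + W))
((-3 - 1*(-45))*5)*E(j(4)) = ((-3 - 1*(-45))*5)*(2*(4**2*(1 + 4))*(-4 + 4**2*(1 + 4))) = ((-3 + 45)*5)*(2*(16*5)*(-4 + 16*5)) = (42*5)*(2*80*(-4 + 80)) = 210*(2*80*76) = 210*12160 = 2553600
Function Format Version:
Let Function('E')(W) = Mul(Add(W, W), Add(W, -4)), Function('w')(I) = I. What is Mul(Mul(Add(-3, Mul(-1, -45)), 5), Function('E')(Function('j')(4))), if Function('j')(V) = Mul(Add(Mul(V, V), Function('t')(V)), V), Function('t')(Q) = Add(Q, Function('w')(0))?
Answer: 2553600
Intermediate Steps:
Function('t')(Q) = Q (Function('t')(Q) = Add(Q, 0) = Q)
Function('j')(V) = Mul(V, Add(V, Pow(V, 2))) (Function('j')(V) = Mul(Add(Mul(V, V), V), V) = Mul(Add(Pow(V, 2), V), V) = Mul(Add(V, Pow(V, 2)), V) = Mul(V, Add(V, Pow(V, 2))))
Function('E')(W) = Mul(2, W, Add(-4, W)) (Function('E')(W) = Mul(Mul(2, W), Add(-4, W)) = Mul(2, W, Add(-4, W)))
Mul(Mul(Add(-3, Mul(-1, -45)), 5), Function('E')(Function('j')(4))) = Mul(Mul(Add(-3, Mul(-1, -45)), 5), Mul(2, Mul(Pow(4, 2), Add(1, 4)), Add(-4, Mul(Pow(4, 2), Add(1, 4))))) = Mul(Mul(Add(-3, 45), 5), Mul(2, Mul(16, 5), Add(-4, Mul(16, 5)))) = Mul(Mul(42, 5), Mul(2, 80, Add(-4, 80))) = Mul(210, Mul(2, 80, 76)) = Mul(210, 12160) = 2553600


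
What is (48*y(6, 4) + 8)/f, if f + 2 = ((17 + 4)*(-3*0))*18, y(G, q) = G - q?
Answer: -52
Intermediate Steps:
f = -2 (f = -2 + ((17 + 4)*(-3*0))*18 = -2 + (21*0)*18 = -2 + 0*18 = -2 + 0 = -2)
(48*y(6, 4) + 8)/f = (48*(6 - 1*4) + 8)/(-2) = (48*(6 - 4) + 8)*(-½) = (48*2 + 8)*(-½) = (96 + 8)*(-½) = 104*(-½) = -52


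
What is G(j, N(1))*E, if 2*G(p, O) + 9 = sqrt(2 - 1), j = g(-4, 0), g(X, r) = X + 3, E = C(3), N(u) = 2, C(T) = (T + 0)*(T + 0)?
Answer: -36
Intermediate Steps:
C(T) = T**2 (C(T) = T*T = T**2)
E = 9 (E = 3**2 = 9)
g(X, r) = 3 + X
j = -1 (j = 3 - 4 = -1)
G(p, O) = -4 (G(p, O) = -9/2 + sqrt(2 - 1)/2 = -9/2 + sqrt(1)/2 = -9/2 + (1/2)*1 = -9/2 + 1/2 = -4)
G(j, N(1))*E = -4*9 = -36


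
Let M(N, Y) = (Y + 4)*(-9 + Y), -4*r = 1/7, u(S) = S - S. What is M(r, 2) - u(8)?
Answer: -42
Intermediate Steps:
u(S) = 0
r = -1/28 (r = -1/(4*7) = -1/4*1/7 = -1/28 ≈ -0.035714)
M(N, Y) = (-9 + Y)*(4 + Y) (M(N, Y) = (4 + Y)*(-9 + Y) = (-9 + Y)*(4 + Y))
M(r, 2) - u(8) = (-36 + 2**2 - 5*2) - 1*0 = (-36 + 4 - 10) + 0 = -42 + 0 = -42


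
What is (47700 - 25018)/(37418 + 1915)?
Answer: 22682/39333 ≈ 0.57667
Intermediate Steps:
(47700 - 25018)/(37418 + 1915) = 22682/39333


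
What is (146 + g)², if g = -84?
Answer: 3844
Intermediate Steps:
(146 + g)² = (146 - 84)² = 62² = 3844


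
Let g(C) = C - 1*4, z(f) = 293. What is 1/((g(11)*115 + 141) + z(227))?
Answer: 1/1239 ≈ 0.00080710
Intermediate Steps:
g(C) = -4 + C (g(C) = C - 4 = -4 + C)
1/((g(11)*115 + 141) + z(227)) = 1/(((-4 + 11)*115 + 141) + 293) = 1/((7*115 + 141) + 293) = 1/((805 + 141) + 293) = 1/(946 + 293) = 1/1239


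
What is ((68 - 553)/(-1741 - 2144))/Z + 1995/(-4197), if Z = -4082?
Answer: -2109325513/4437227886 ≈ -0.47537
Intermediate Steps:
((68 - 553)/(-1741 - 2144))/Z + 1995/(-4197) = ((68 - 553)/(-1741 - 2144))/(-4082) + 1995/(-4197) = -485/(-3885)*(-1/4082) + 1995*(-1/4197) = -485*(-1/3885)*(-1/4082) - 665/1399 = (97/777)*(-1/4082) - 665/1399 = -97/3171714 - 665/1399 = -2109325513/4437227886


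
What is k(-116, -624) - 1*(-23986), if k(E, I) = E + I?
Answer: 23246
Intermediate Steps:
k(-116, -624) - 1*(-23986) = (-116 - 624) - 1*(-23986) = -740 + 23986 = 23246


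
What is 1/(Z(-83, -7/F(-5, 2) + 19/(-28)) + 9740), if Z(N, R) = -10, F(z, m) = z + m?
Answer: 1/9730 ≈ 0.00010277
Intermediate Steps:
F(z, m) = m + z
1/(Z(-83, -7/F(-5, 2) + 19/(-28)) + 9740) = 1/(-10 + 9740) = 1/9730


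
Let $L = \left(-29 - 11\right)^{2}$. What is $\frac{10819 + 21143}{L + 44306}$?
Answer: $\frac{761}{1093} \approx 0.69625$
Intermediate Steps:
$L = 1600$ ($L = \left(-40\right)^{2} = 1600$)
$\frac{10819 + 21143}{L + 44306} = \frac{10819 + 21143}{1600 + 44306} = \frac{31962}{45906} = 31962 \cdot \frac{1}{45906} = \frac{761}{1093}$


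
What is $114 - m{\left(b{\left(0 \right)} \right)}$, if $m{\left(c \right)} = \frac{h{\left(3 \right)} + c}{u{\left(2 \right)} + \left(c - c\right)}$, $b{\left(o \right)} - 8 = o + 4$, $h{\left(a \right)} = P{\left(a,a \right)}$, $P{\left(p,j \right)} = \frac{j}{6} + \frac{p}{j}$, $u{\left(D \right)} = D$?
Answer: $\frac{429}{4} \approx 107.25$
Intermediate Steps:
$P{\left(p,j \right)} = \frac{j}{6} + \frac{p}{j}$ ($P{\left(p,j \right)} = j \frac{1}{6} + \frac{p}{j} = \frac{j}{6} + \frac{p}{j}$)
$h{\left(a \right)} = 1 + \frac{a}{6}$ ($h{\left(a \right)} = \frac{a}{6} + \frac{a}{a} = \frac{a}{6} + 1 = 1 + \frac{a}{6}$)
$b{\left(o \right)} = 12 + o$ ($b{\left(o \right)} = 8 + \left(o + 4\right) = 8 + \left(4 + o\right) = 12 + o$)
$m{\left(c \right)} = \frac{3}{4} + \frac{c}{2}$ ($m{\left(c \right)} = \frac{\left(1 + \frac{1}{6} \cdot 3\right) + c}{2 + \left(c - c\right)} = \frac{\left(1 + \frac{1}{2}\right) + c}{2 + 0} = \frac{\frac{3}{2} + c}{2} = \left(\frac{3}{2} + c\right) \frac{1}{2} = \frac{3}{4} + \frac{c}{2}$)
$114 - m{\left(b{\left(0 \right)} \right)} = 114 - \left(\frac{3}{4} + \frac{12 + 0}{2}\right) = 114 - \left(\frac{3}{4} + \frac{1}{2} \cdot 12\right) = 114 - \left(\frac{3}{4} + 6\right) = 114 - \frac{27}{4} = \frac{429}{4}$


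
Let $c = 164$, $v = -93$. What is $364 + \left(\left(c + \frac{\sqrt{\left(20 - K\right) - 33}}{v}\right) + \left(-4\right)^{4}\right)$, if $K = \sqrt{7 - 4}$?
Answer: $784 - \frac{\sqrt{-13 - \sqrt{3}}}{93} \approx 784.0 - 0.041271 i$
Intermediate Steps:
$K = \sqrt{3} \approx 1.732$
$364 + \left(\left(c + \frac{\sqrt{\left(20 - K\right) - 33}}{v}\right) + \left(-4\right)^{4}\right) = 364 + \left(\left(164 + \frac{\sqrt{\left(20 - \sqrt{3}\right) - 33}}{-93}\right) + \left(-4\right)^{4}\right) = 364 + \left(\left(164 + \sqrt{-13 - \sqrt{3}} \left(- \frac{1}{93}\right)\right) + 256\right) = 364 + \left(\left(164 - \frac{\sqrt{-13 - \sqrt{3}}}{93}\right) + 256\right) = 364 + \left(420 - \frac{\sqrt{-13 - \sqrt{3}}}{93}\right) = 784 - \frac{\sqrt{-13 - \sqrt{3}}}{93}$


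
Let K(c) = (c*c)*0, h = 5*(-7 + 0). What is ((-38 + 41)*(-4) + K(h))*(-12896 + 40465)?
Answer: -330828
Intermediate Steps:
h = -35 (h = 5*(-7) = -35)
K(c) = 0 (K(c) = c²*0 = 0)
((-38 + 41)*(-4) + K(h))*(-12896 + 40465) = ((-38 + 41)*(-4) + 0)*(-12896 + 40465) = (3*(-4) + 0)*27569 = (-12 + 0)*27569 = -12*27569 = -330828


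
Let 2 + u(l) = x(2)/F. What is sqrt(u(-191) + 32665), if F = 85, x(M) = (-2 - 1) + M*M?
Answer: 18*sqrt(728365)/85 ≈ 180.73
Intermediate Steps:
x(M) = -3 + M**2
u(l) = -169/85 (u(l) = -2 + (-3 + 2**2)/85 = -2 + (-3 + 4)*(1/85) = -2 + 1*(1/85) = -2 + 1/85 = -169/85)
sqrt(u(-191) + 32665) = sqrt(-169/85 + 32665) = sqrt(2776356/85) = 18*sqrt(728365)/85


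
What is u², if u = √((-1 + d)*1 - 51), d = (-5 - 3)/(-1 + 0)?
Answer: -44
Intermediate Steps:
d = 8 (d = -8/(-1) = -8*(-1) = 8)
u = 2*I*√11 (u = √((-1 + 8)*1 - 51) = √(7*1 - 51) = √(7 - 51) = √(-44) = 2*I*√11 ≈ 6.6332*I)
u² = (2*I*√11)² = -44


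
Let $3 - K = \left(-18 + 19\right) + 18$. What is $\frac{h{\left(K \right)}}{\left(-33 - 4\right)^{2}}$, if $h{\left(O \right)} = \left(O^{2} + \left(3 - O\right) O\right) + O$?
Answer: $- \frac{64}{1369} \approx -0.046749$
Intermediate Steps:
$K = -16$ ($K = 3 - \left(\left(-18 + 19\right) + 18\right) = 3 - \left(1 + 18\right) = 3 - 19 = -16$)
$h{\left(O \right)} = O + O^{2} + O \left(3 - O\right)$ ($h{\left(O \right)} = \left(O^{2} + O \left(3 - O\right)\right) + O = O + O^{2} + O \left(3 - O\right)$)
$\frac{h{\left(K \right)}}{\left(-33 - 4\right)^{2}} = \frac{4 \left(-16\right)}{\left(-33 - 4\right)^{2}} = - \frac{64}{\left(-37\right)^{2}} = - \frac{64}{1369}$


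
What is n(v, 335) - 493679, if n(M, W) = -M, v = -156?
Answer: -493523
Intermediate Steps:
n(v, 335) - 493679 = -1*(-156) - 493679 = 156 - 493679 = -493523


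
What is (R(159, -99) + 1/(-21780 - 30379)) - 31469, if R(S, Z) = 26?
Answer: -1640035438/52159 ≈ -31443.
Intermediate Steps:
(R(159, -99) + 1/(-21780 - 30379)) - 31469 = (26 + 1/(-21780 - 30379)) - 31469 = (26 + 1/(-52159)) - 31469 = (26 - 1/52159) - 31469 = 1356133/52159 - 31469 = -1640035438/52159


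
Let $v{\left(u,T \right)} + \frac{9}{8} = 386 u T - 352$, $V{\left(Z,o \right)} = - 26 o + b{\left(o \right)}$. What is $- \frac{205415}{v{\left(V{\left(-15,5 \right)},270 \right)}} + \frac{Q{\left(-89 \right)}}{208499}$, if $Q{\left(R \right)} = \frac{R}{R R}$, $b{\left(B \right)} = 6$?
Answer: $\frac{6098803587091}{383705996609143} \approx 0.015894$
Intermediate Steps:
$Q{\left(R \right)} = \frac{1}{R}$ ($Q{\left(R \right)} = \frac{R}{R^{2}} = \frac{1}{R}$)
$V{\left(Z,o \right)} = 6 - 26 o$ ($V{\left(Z,o \right)} = - 26 o + 6 = 6 - 26 o$)
$v{\left(u,T \right)} = - \frac{2825}{8} + 386 T u$ ($v{\left(u,T \right)} = - \frac{9}{8} + \left(386 u T - 352\right) = - \frac{9}{8} + \left(386 T u - 352\right) = - \frac{9}{8} + \left(-352 + 386 T u\right) = - \frac{2825}{8} + 386 T u$)
$- \frac{205415}{v{\left(V{\left(-15,5 \right)},270 \right)}} + \frac{Q{\left(-89 \right)}}{208499} = - \frac{205415}{- \frac{2825}{8} + 386 \cdot 270 \left(6 - 130\right)} + \frac{1}{\left(-89\right) 208499} = - \frac{205415}{- \frac{2825}{8} + 386 \cdot 270 \left(6 - 130\right)} - \frac{1}{18556411} = - \frac{205415}{- \frac{2825}{8} + 386 \cdot 270 \left(-124\right)} - \frac{1}{18556411} = - \frac{205415}{- \frac{2825}{8} - 12923280} - \frac{1}{18556411} = - \frac{205415}{- \frac{103389065}{8}} - \frac{1}{18556411} = \left(-205415\right) \left(- \frac{8}{103389065}\right) - \frac{1}{18556411} = \frac{328664}{20677813} - \frac{1}{18556411} = \frac{6098803587091}{383705996609143}$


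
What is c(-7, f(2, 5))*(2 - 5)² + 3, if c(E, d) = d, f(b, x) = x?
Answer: 48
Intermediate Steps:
c(-7, f(2, 5))*(2 - 5)² + 3 = 5*(2 - 5)² + 3 = 5*(-3)² + 3 = 5*9 + 3 = 45 + 3 = 48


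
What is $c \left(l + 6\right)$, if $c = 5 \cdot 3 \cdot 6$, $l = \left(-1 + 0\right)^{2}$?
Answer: $630$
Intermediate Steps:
$l = 1$ ($l = \left(-1\right)^{2} = 1$)
$c = 90$ ($c = 15 \cdot 6 = 90$)
$c \left(l + 6\right) = 90 \left(1 + 6\right) = 90 \cdot 7 = 630$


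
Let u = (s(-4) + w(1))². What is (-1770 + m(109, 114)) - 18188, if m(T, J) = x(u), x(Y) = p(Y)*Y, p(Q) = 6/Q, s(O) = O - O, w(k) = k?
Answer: -19952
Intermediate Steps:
s(O) = 0
u = 1 (u = (0 + 1)² = 1² = 1)
x(Y) = 6 (x(Y) = (6/Y)*Y = 6)
m(T, J) = 6
(-1770 + m(109, 114)) - 18188 = (-1770 + 6) - 18188 = -1764 - 18188 = -19952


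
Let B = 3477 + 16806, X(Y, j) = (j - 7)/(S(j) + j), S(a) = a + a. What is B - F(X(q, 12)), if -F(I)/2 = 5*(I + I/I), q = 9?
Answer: 365299/18 ≈ 20294.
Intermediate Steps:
S(a) = 2*a
X(Y, j) = (-7 + j)/(3*j) (X(Y, j) = (j - 7)/(2*j + j) = (-7 + j)/((3*j)) = (-7 + j)*(1/(3*j)) = (-7 + j)/(3*j))
F(I) = -10 - 10*I (F(I) = -10*(I + I/I) = -10*(I + 1) = -10*(1 + I) = -2*(5 + 5*I) = -10 - 10*I)
B = 20283
B - F(X(q, 12)) = 20283 - (-10 - 10*(-7 + 12)/(3*12)) = 20283 - (-10 - 10*5/(3*12)) = 20283 - (-10 - 10*5/36) = 20283 - (-10 - 25/18) = 20283 - 1*(-205/18) = 20283 + 205/18 = 365299/18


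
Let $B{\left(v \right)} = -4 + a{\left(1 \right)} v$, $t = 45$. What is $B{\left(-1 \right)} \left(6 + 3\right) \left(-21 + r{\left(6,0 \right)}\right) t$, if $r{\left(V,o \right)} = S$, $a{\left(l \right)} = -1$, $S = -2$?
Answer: $27945$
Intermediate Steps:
$r{\left(V,o \right)} = -2$
$B{\left(v \right)} = -4 - v$
$B{\left(-1 \right)} \left(6 + 3\right) \left(-21 + r{\left(6,0 \right)}\right) t = \left(-4 - -1\right) \left(6 + 3\right) \left(-21 - 2\right) 45 = \left(-4 + 1\right) 9 \left(-23\right) 45 = \left(-3\right) \left(-207\right) 45 = 621 \cdot 45 = 27945$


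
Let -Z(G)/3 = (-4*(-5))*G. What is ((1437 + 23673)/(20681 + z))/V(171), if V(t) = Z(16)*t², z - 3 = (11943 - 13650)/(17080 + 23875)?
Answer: -1269605/29357496594528 ≈ -4.3246e-8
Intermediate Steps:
Z(G) = -60*G (Z(G) = -3*(-4*(-5))*G = -60*G)
z = 121158/40955 (z = 3 + (11943 - 13650)/(17080 + 23875) = 3 - 1707/40955 = 121158/40955 ≈ 2.9583)
V(t) = -960*t² (V(t) = (-60*16)*t² = -960*t²)
((1437 + 23673)/(20681 + z))/V(171) = ((1437 + 23673)/(20681 + 121158/40955))/((-960*171²)) = (25110/(847111513/40955))/((-960*29241)) = (25110*(40955/847111513))/(-28071360) = (1028380050/847111513)*(-1/28071360) = -1269605/29357496594528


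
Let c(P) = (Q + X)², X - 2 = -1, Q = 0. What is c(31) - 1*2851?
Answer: -2850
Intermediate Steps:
X = 1 (X = 2 - 1 = 1)
c(P) = 1 (c(P) = (0 + 1)² = 1² = 1)
c(31) - 1*2851 = 1 - 1*2851 = 1 - 2851 = -2850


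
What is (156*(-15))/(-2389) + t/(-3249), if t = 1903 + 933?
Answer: 827456/7761861 ≈ 0.10661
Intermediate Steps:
t = 2836
(156*(-15))/(-2389) + t/(-3249) = (156*(-15))/(-2389) + 2836/(-3249) = -2340*(-1/2389) + 2836*(-1/3249) = 2340/2389 - 2836/3249 = 827456/7761861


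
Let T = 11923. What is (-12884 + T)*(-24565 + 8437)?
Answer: 15499008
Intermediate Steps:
(-12884 + T)*(-24565 + 8437) = (-12884 + 11923)*(-24565 + 8437) = -961*(-16128) = 15499008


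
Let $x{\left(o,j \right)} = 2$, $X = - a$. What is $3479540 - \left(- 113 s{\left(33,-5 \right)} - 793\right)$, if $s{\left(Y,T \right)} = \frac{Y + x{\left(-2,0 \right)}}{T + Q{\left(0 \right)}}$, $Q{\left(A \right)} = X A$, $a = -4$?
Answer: $3479542$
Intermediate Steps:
$X = 4$ ($X = \left(-1\right) \left(-4\right) = 4$)
$Q{\left(A \right)} = 4 A$
$s{\left(Y,T \right)} = \frac{2 + Y}{T}$ ($s{\left(Y,T \right)} = \frac{Y + 2}{T + 4 \cdot 0} = \frac{2 + Y}{T + 0} = \frac{2 + Y}{T}$)
$3479540 - \left(- 113 s{\left(33,-5 \right)} - 793\right) = 3479540 - \left(- 113 \frac{2 + 33}{-5} - 793\right) = 3479540 - \left(- 113 \left(\left(- \frac{1}{5}\right) 35\right) - 793\right) = 3479540 - \left(\left(-113\right) \left(-7\right) - 793\right) = 3479540 - \left(791 - 793\right) = 3479540 - -2 = 3479540 + 2 = 3479542$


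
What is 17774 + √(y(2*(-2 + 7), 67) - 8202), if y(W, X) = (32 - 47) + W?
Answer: 17774 + I*√8207 ≈ 17774.0 + 90.593*I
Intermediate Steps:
y(W, X) = -15 + W
17774 + √(y(2*(-2 + 7), 67) - 8202) = 17774 + √((-15 + 2*(-2 + 7)) - 8202) = 17774 + √((-15 + 2*5) - 8202) = 17774 + √((-15 + 10) - 8202) = 17774 + √(-5 - 8202) = 17774 + √(-8207) = 17774 + I*√8207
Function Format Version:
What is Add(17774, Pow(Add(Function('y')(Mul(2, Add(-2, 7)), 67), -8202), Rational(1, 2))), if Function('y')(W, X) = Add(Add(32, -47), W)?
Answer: Add(17774, Mul(I, Pow(8207, Rational(1, 2)))) ≈ Add(17774., Mul(90.593, I))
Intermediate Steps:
Function('y')(W, X) = Add(-15, W)
Add(17774, Pow(Add(Function('y')(Mul(2, Add(-2, 7)), 67), -8202), Rational(1, 2))) = Add(17774, Pow(Add(Add(-15, Mul(2, Add(-2, 7))), -8202), Rational(1, 2))) = Add(17774, Pow(Add(Add(-15, Mul(2, 5)), -8202), Rational(1, 2))) = Add(17774, Pow(Add(Add(-15, 10), -8202), Rational(1, 2))) = Add(17774, Pow(Add(-5, -8202), Rational(1, 2))) = Add(17774, Pow(-8207, Rational(1, 2))) = Add(17774, Mul(I, Pow(8207, Rational(1, 2))))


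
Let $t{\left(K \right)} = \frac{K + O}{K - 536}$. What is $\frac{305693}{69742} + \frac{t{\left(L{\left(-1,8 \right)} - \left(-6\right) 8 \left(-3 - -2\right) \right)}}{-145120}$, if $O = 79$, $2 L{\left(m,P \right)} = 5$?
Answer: $\frac{25796603121397}{5885337681760} \approx 4.3832$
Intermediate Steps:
$L{\left(m,P \right)} = \frac{5}{2}$ ($L{\left(m,P \right)} = \frac{1}{2} \cdot 5 = \frac{5}{2}$)
$t{\left(K \right)} = \frac{79 + K}{-536 + K}$ ($t{\left(K \right)} = \frac{K + 79}{K - 536} = \frac{79 + K}{-536 + K}$)
$\frac{305693}{69742} + \frac{t{\left(L{\left(-1,8 \right)} - \left(-6\right) 8 \left(-3 - -2\right) \right)}}{-145120} = \frac{305693}{69742} + \frac{\frac{1}{-536 + \left(\frac{5}{2} - \left(-6\right) 8 \left(-3 - -2\right)\right)} \left(79 + \left(\frac{5}{2} - \left(-6\right) 8 \left(-3 - -2\right)\right)\right)}{-145120} = 305693 \cdot \frac{1}{69742} + \frac{79 + \left(\frac{5}{2} - - 48 \left(-3 + 2\right)\right)}{-536 + \left(\frac{5}{2} - - 48 \left(-3 + 2\right)\right)} \left(- \frac{1}{145120}\right) = \frac{305693}{69742} + \frac{79 + \left(\frac{5}{2} - \left(-48\right) \left(-1\right)\right)}{-536 + \left(\frac{5}{2} - \left(-48\right) \left(-1\right)\right)} \left(- \frac{1}{145120}\right) = \frac{305693}{69742} + \frac{79 + \left(\frac{5}{2} - 48\right)}{-536 + \left(\frac{5}{2} - 48\right)} \left(- \frac{1}{145120}\right) = \frac{305693}{69742} + \frac{79 - \frac{91}{2}}{-536 - \frac{91}{2}} \left(- \frac{1}{145120}\right) = \frac{305693}{69742} + \frac{1}{- \frac{1163}{2}} \cdot \frac{67}{2} \left(- \frac{1}{145120}\right) = \frac{305693}{69742} + \left(- \frac{2}{1163}\right) \frac{67}{2} \left(- \frac{1}{145120}\right) = \frac{305693}{69742} - - \frac{67}{168774560} = \frac{305693}{69742} + \frac{67}{168774560} = \frac{25796603121397}{5885337681760}$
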